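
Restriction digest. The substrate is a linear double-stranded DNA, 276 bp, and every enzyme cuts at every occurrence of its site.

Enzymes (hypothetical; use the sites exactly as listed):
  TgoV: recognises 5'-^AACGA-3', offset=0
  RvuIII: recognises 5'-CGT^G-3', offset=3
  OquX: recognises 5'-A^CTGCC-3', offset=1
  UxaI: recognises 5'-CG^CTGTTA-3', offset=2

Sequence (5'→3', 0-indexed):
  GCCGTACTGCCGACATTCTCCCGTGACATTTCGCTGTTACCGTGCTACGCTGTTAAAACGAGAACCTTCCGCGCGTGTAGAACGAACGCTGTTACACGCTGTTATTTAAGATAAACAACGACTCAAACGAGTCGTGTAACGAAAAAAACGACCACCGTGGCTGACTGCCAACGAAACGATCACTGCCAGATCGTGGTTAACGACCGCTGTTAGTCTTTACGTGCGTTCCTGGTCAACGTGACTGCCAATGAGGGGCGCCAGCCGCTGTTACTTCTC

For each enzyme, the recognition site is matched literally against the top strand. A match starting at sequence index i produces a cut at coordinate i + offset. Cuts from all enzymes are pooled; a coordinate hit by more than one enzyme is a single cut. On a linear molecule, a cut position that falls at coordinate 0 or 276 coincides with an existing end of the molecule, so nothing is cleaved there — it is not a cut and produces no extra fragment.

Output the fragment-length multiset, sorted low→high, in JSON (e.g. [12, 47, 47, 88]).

[2,2,4,4,5,5,6,6,6,7,8,8,8,9,9,9,10,10,10,12,12,12,16,17,18,18,20,23]

Scan for sites:
  TgoV AACGA/0: at [56, 80, 116, 125, 137, 146, 169, 174, 198] ⇒ [56, 80, 116, 125, 137, 146, 169, 174, 198]
  RvuIII CGTG/3: at [21, 40, 73, 132, 155, 191, 219, 236] ⇒ [24, 43, 76, 135, 158, 194, 222, 239]
  OquX ACTGCC/1: at [5, 163, 181, 240] ⇒ [6, 164, 182, 241]
  UxaI CGCTGTTA/2: at [31, 47, 86, 96, 204, 262] ⇒ [33, 49, 88, 98, 206, 264]

Pooled cuts: [6, 24, 33, 43, 49, 56, 76, 80, 88, 98, 116, 125, 135, 137, 146, 158, 164, 169, 174, 182, 194, 198, 206, 222, 239, 241, 264]

Fragment lengths:
  [0,6): 6 bp
  [6,24): 18 bp
  [24,33): 9 bp
  [33,43): 10 bp
  [43,49): 6 bp
  [49,56): 7 bp
  [56,76): 20 bp
  [76,80): 4 bp
  [80,88): 8 bp
  [88,98): 10 bp
  [98,116): 18 bp
  [116,125): 9 bp
  [125,135): 10 bp
  [135,137): 2 bp
  [137,146): 9 bp
  [146,158): 12 bp
  [158,164): 6 bp
  [164,169): 5 bp
  [169,174): 5 bp
  [174,182): 8 bp
  [182,194): 12 bp
  [194,198): 4 bp
  [198,206): 8 bp
  [206,222): 16 bp
  [222,239): 17 bp
  [239,241): 2 bp
  [241,264): 23 bp
  [264,276): 12 bp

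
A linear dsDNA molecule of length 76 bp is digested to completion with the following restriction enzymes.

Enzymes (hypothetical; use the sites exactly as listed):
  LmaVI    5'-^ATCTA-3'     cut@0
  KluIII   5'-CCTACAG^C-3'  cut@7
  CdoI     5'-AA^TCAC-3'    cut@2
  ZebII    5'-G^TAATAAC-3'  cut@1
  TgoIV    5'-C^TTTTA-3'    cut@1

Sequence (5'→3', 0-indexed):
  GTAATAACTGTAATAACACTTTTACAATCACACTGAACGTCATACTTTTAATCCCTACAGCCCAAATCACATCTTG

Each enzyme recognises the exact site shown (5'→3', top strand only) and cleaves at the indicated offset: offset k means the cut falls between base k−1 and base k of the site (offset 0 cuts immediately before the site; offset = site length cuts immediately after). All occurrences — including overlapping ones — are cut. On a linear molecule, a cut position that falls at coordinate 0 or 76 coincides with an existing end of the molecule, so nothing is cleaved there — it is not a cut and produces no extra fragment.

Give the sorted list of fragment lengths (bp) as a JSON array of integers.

Site scan:
  LmaVI (ATCTA, off=0): no sites
  KluIII (CCTACAGC, off=7): starts [53] → cuts [60]
  CdoI (AATCAC, off=2): starts [25, 64] → cuts [27, 66]
  ZebII (GTAATAAC, off=1): starts [0, 9] → cuts [1, 10]
  TgoIV (CTTTTA, off=1): starts [18, 44] → cuts [19, 45]

All cut coordinates (distinct, sorted): [1, 10, 19, 27, 45, 60, 66]

Fragment lengths:
  [0,1): 1 bp
  [1,10): 9 bp
  [10,19): 9 bp
  [19,27): 8 bp
  [27,45): 18 bp
  [45,60): 15 bp
  [60,66): 6 bp
  [66,76): 10 bp

[1,6,8,9,9,10,15,18]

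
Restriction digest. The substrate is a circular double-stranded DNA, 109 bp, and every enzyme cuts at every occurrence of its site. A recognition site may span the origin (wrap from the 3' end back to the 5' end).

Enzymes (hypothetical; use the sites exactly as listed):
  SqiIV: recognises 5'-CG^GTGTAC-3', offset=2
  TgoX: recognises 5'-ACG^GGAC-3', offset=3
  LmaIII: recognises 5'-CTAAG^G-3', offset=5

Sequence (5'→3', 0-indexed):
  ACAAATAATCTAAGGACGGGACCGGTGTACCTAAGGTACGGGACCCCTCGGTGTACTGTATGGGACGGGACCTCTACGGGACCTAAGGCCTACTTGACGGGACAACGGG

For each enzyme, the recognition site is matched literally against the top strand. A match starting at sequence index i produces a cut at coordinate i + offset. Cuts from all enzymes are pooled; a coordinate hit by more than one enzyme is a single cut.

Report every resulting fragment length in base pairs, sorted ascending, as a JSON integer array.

Per-enzyme occurrences:
  SqiIV (CGGTGTAC, off=2): starts [22, 48] → cuts [24, 50]
  TgoX (ACGGGAC, off=3): starts [15, 37, 64, 75, 96, 104] → cuts [18, 40, 67, 78, 99, 107]
  LmaIII (CTAAGG, off=5): starts [9, 30, 82] → cuts [14, 35, 87]

All cut coordinates (distinct, sorted): [14, 18, 24, 35, 40, 50, 67, 78, 87, 99, 107]

Fragment lengths:
  14→18: 4 bp
  18→24: 6 bp
  24→35: 11 bp
  35→40: 5 bp
  40→50: 10 bp
  50→67: 17 bp
  67→78: 11 bp
  78→87: 9 bp
  87→99: 12 bp
  99→107: 8 bp
  107→14 (wrap): 109-107+14 = 16 bp

[4,5,6,8,9,10,11,11,12,16,17]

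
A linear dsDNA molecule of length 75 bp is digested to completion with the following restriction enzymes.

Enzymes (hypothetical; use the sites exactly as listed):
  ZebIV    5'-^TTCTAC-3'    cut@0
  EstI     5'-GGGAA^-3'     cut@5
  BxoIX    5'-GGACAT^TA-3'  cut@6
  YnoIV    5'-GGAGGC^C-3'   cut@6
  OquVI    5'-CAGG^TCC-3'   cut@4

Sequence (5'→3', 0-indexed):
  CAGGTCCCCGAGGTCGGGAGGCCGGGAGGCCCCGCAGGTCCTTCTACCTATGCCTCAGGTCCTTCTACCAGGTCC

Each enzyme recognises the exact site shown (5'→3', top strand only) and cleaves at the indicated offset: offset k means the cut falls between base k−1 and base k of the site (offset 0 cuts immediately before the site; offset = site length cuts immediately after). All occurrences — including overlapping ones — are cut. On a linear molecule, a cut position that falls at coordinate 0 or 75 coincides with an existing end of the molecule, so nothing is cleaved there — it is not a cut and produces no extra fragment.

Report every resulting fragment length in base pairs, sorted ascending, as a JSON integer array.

[3,3,3,4,8,8,10,18,18]

Scan for sites:
  ZebIV (TTCTAC, off=0): starts [41, 62] → cuts [41, 62]
  EstI (GGGAA, off=5): no sites
  BxoIX (GGACATTA, off=6): no sites
  YnoIV (GGAGGCC, off=6): starts [16, 24] → cuts [22, 30]
  OquVI (CAGGTCC, off=4): starts [0, 34, 55, 68] → cuts [4, 38, 59, 72]

All cut coordinates (distinct, sorted): [4, 22, 30, 38, 41, 59, 62, 72]

Fragment lengths:
  [0,4): 4 bp
  [4,22): 18 bp
  [22,30): 8 bp
  [30,38): 8 bp
  [38,41): 3 bp
  [41,59): 18 bp
  [59,62): 3 bp
  [62,72): 10 bp
  [72,75): 3 bp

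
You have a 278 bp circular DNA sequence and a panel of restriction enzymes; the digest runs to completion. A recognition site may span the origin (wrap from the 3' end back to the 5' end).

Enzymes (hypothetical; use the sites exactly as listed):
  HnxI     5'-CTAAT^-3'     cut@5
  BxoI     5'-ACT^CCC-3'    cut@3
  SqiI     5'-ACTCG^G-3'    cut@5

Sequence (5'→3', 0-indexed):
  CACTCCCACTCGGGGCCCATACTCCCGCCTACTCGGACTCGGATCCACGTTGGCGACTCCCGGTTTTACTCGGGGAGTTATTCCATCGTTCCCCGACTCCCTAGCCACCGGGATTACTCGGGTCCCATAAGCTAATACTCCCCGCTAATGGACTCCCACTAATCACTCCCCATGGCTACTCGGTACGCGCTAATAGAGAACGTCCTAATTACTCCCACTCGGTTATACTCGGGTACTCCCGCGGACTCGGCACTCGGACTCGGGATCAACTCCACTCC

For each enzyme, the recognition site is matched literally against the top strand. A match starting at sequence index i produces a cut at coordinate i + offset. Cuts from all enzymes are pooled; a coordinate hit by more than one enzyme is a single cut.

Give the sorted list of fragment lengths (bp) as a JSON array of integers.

Scan for sites:
  HnxI (CTAAT, off=5): starts [131, 144, 158, 189, 204] → cuts [136, 149, 163, 194, 209]
  BxoI (ACTCCC, off=3): starts [1, 20, 55, 95, 136, 151, 164, 210, 234, 273] → cuts [4, 23, 58, 98, 139, 154, 167, 213, 237, 276]
  SqiI (ACTCGG, off=5): starts [7, 30, 36, 67, 115, 177, 216, 226, 244, 251, 257] → cuts [12, 35, 41, 72, 120, 182, 221, 231, 249, 256, 262]

All cut coordinates (distinct, sorted): [4, 12, 23, 35, 41, 58, 72, 98, 120, 136, 139, 149, 154, 163, 167, 182, 194, 209, 213, 221, 231, 237, 249, 256, 262, 276]

Fragment lengths:
  4→12: 8 bp
  12→23: 11 bp
  23→35: 12 bp
  35→41: 6 bp
  41→58: 17 bp
  58→72: 14 bp
  72→98: 26 bp
  98→120: 22 bp
  120→136: 16 bp
  136→139: 3 bp
  139→149: 10 bp
  149→154: 5 bp
  154→163: 9 bp
  163→167: 4 bp
  167→182: 15 bp
  182→194: 12 bp
  194→209: 15 bp
  209→213: 4 bp
  213→221: 8 bp
  221→231: 10 bp
  231→237: 6 bp
  237→249: 12 bp
  249→256: 7 bp
  256→262: 6 bp
  262→276: 14 bp
  276→4 (wrap): 278-276+4 = 6 bp

[3,4,4,5,6,6,6,6,7,8,8,9,10,10,11,12,12,12,14,14,15,15,16,17,22,26]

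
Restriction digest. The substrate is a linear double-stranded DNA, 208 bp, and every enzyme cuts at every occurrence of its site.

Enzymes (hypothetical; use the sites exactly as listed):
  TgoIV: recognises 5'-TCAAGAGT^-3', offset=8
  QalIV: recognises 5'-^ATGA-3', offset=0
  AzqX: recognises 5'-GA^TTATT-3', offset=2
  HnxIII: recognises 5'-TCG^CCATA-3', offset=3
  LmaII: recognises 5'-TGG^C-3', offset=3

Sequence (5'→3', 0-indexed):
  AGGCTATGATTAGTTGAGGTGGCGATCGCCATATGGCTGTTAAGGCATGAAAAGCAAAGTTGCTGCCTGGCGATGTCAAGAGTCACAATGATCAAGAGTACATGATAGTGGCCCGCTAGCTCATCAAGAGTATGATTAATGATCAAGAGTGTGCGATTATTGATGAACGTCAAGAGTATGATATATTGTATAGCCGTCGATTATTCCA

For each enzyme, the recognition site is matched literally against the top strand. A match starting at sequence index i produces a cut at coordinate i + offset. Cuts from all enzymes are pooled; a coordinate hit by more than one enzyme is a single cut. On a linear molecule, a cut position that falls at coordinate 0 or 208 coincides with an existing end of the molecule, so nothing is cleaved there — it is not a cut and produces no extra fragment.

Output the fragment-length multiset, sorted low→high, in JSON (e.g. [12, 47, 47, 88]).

Per-enzyme occurrences:
  TgoIV TCAAGAGT/8: at [75, 91, 123, 142, 169] ⇒ [83, 99, 131, 150, 177]
  QalIV ATGA/0: at [5, 46, 87, 101, 131, 138, 162, 177] ⇒ [5, 46, 87, 101, 131, 138, 162, 177]
  AzqX GATTATT/2: at [154, 198] ⇒ [156, 200]
  HnxIII TCGCCATA/3: at [25] ⇒ [28]
  LmaII TGGC/3: at [19, 33, 67, 108] ⇒ [22, 36, 70, 111]

All cut coordinates (distinct, sorted): [5, 22, 28, 36, 46, 70, 83, 87, 99, 101, 111, 131, 138, 150, 156, 162, 177, 200]

Fragments:
  [0,5): 5 bp
  [5,22): 17 bp
  [22,28): 6 bp
  [28,36): 8 bp
  [36,46): 10 bp
  [46,70): 24 bp
  [70,83): 13 bp
  [83,87): 4 bp
  [87,99): 12 bp
  [99,101): 2 bp
  [101,111): 10 bp
  [111,131): 20 bp
  [131,138): 7 bp
  [138,150): 12 bp
  [150,156): 6 bp
  [156,162): 6 bp
  [162,177): 15 bp
  [177,200): 23 bp
  [200,208): 8 bp

[2,4,5,6,6,6,7,8,8,10,10,12,12,13,15,17,20,23,24]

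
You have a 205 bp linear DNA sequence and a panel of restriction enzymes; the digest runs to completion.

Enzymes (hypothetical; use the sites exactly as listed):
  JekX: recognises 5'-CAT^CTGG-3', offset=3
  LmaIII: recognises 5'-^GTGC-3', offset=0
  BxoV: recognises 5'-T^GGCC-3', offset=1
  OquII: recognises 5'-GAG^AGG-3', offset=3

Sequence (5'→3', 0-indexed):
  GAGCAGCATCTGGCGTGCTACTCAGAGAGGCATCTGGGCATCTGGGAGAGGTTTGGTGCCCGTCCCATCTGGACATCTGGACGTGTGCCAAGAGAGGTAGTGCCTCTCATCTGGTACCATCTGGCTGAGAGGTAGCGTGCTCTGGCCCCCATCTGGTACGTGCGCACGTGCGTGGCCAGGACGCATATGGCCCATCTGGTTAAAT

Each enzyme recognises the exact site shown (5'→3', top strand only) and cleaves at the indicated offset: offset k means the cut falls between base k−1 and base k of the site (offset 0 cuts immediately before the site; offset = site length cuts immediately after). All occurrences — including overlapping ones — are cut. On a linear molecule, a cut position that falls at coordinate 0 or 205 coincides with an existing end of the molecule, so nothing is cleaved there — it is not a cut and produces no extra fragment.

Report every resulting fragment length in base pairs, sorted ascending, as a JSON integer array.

Per-enzyme occurrences:
  JekX (CATCTGG, off=3): starts [6, 30, 38, 65, 73, 107, 117, 149, 192] → cuts [9, 33, 41, 68, 76, 110, 120, 152, 195]
  LmaIII (GTGC, off=0): starts [14, 55, 84, 99, 136, 159, 167] → cuts [14, 55, 84, 99, 136, 159, 167]
  BxoV (TGGCC, off=1): starts [142, 172, 187] → cuts [143, 173, 188]
  OquII (GAGAGG, off=3): starts [24, 45, 91, 126] → cuts [27, 48, 94, 129]

All cut coordinates (distinct, sorted): [9, 14, 27, 33, 41, 48, 55, 68, 76, 84, 94, 99, 110, 120, 129, 136, 143, 152, 159, 167, 173, 188, 195]

Fragment lengths:
  [0,9): 9 bp
  [9,14): 5 bp
  [14,27): 13 bp
  [27,33): 6 bp
  [33,41): 8 bp
  [41,48): 7 bp
  [48,55): 7 bp
  [55,68): 13 bp
  [68,76): 8 bp
  [76,84): 8 bp
  [84,94): 10 bp
  [94,99): 5 bp
  [99,110): 11 bp
  [110,120): 10 bp
  [120,129): 9 bp
  [129,136): 7 bp
  [136,143): 7 bp
  [143,152): 9 bp
  [152,159): 7 bp
  [159,167): 8 bp
  [167,173): 6 bp
  [173,188): 15 bp
  [188,195): 7 bp
  [195,205): 10 bp

[5,5,6,6,7,7,7,7,7,7,8,8,8,8,9,9,9,10,10,10,11,13,13,15]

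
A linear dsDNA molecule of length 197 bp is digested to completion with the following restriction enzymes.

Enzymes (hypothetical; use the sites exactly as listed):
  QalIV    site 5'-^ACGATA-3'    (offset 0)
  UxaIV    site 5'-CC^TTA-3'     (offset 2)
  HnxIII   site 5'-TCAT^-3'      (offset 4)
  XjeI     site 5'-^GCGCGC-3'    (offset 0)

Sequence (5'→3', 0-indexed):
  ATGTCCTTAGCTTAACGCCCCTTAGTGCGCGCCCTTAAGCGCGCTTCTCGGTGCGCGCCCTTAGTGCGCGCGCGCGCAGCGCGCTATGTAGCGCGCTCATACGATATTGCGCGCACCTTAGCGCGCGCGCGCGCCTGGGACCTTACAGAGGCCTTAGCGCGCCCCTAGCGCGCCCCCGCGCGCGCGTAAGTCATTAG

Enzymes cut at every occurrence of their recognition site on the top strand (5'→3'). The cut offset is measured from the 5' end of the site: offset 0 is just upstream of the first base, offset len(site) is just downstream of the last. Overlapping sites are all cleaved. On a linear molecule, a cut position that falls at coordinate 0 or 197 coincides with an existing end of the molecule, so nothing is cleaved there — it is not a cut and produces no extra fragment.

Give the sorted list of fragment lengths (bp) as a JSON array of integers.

Site scan:
  QalIV ACGATA/0: at [100] ⇒ [100]
  UxaIV CCTTA/2: at [4, 19, 32, 58, 115, 140, 151] ⇒ [6, 21, 34, 60, 117, 142, 153]
  HnxIII TCAT/4: at [96, 190] ⇒ [100, 194]
  XjeI GCGCGC/0: at [26, 38, 52, 65, 67, 69, 71, 78, 90, 108, 120, 122, 124, 126, 128, 156, 167, 177, 179] ⇒ [26, 38, 52, 65, 67, 69, 71, 78, 90, 108, 120, 122, 124, 126, 128, 156, 167, 177, 179]

Pooled cuts: [6, 21, 26, 34, 38, 52, 60, 65, 67, 69, 71, 78, 90, 100, 108, 117, 120, 122, 124, 126, 128, 142, 153, 156, 167, 177, 179, 194]

Fragments:
  [0,6): 6 bp
  [6,21): 15 bp
  [21,26): 5 bp
  [26,34): 8 bp
  [34,38): 4 bp
  [38,52): 14 bp
  [52,60): 8 bp
  [60,65): 5 bp
  [65,67): 2 bp
  [67,69): 2 bp
  [69,71): 2 bp
  [71,78): 7 bp
  [78,90): 12 bp
  [90,100): 10 bp
  [100,108): 8 bp
  [108,117): 9 bp
  [117,120): 3 bp
  [120,122): 2 bp
  [122,124): 2 bp
  [124,126): 2 bp
  [126,128): 2 bp
  [128,142): 14 bp
  [142,153): 11 bp
  [153,156): 3 bp
  [156,167): 11 bp
  [167,177): 10 bp
  [177,179): 2 bp
  [179,194): 15 bp
  [194,197): 3 bp

[2,2,2,2,2,2,2,2,3,3,3,4,5,5,6,7,8,8,8,9,10,10,11,11,12,14,14,15,15]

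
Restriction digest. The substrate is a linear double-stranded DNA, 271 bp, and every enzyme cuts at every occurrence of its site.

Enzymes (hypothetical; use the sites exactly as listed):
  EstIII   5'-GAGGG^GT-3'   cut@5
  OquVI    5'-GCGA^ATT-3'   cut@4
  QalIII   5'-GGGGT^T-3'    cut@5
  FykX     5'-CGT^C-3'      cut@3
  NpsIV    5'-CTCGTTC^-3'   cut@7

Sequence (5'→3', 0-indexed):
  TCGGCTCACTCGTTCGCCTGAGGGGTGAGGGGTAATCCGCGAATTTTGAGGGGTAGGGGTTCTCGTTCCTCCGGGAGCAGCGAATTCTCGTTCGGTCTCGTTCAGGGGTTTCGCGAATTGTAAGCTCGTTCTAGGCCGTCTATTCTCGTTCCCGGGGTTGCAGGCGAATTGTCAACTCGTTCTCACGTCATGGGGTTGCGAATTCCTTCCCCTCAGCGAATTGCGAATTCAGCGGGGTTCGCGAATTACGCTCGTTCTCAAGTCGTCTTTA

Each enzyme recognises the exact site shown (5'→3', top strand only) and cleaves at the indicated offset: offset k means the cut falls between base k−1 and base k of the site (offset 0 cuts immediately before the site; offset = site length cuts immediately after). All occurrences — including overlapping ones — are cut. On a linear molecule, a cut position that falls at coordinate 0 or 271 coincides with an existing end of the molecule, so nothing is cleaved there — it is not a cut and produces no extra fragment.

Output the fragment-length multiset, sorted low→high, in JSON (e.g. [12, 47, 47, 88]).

[5,5,6,6,6,7,7,7,7,8,8,8,8,9,9,9,10,10,10,11,12,12,13,15,15,15,15,18]

Scan for sites:
  EstIII GAGGGGT/5: at [19, 26, 47] ⇒ [24, 31, 52]
  OquVI GCGAATT/4: at [38, 79, 112, 163, 197, 215, 222, 240] ⇒ [42, 83, 116, 167, 201, 219, 226, 244]
  QalIII GGGGTT/5: at [55, 104, 153, 191, 233] ⇒ [60, 109, 158, 196, 238]
  FykX CGTC/3: at [136, 185, 263] ⇒ [139, 188, 266]
  NpsIV CTCGTTC/7: at [8, 61, 86, 96, 124, 144, 175, 250] ⇒ [15, 68, 93, 103, 131, 151, 182, 257]

Pooled cuts: [15, 24, 31, 42, 52, 60, 68, 83, 93, 103, 109, 116, 131, 139, 151, 158, 167, 182, 188, 196, 201, 219, 226, 238, 244, 257, 266]

Fragment lengths:
  [0,15): 15 bp
  [15,24): 9 bp
  [24,31): 7 bp
  [31,42): 11 bp
  [42,52): 10 bp
  [52,60): 8 bp
  [60,68): 8 bp
  [68,83): 15 bp
  [83,93): 10 bp
  [93,103): 10 bp
  [103,109): 6 bp
  [109,116): 7 bp
  [116,131): 15 bp
  [131,139): 8 bp
  [139,151): 12 bp
  [151,158): 7 bp
  [158,167): 9 bp
  [167,182): 15 bp
  [182,188): 6 bp
  [188,196): 8 bp
  [196,201): 5 bp
  [201,219): 18 bp
  [219,226): 7 bp
  [226,238): 12 bp
  [238,244): 6 bp
  [244,257): 13 bp
  [257,266): 9 bp
  [266,271): 5 bp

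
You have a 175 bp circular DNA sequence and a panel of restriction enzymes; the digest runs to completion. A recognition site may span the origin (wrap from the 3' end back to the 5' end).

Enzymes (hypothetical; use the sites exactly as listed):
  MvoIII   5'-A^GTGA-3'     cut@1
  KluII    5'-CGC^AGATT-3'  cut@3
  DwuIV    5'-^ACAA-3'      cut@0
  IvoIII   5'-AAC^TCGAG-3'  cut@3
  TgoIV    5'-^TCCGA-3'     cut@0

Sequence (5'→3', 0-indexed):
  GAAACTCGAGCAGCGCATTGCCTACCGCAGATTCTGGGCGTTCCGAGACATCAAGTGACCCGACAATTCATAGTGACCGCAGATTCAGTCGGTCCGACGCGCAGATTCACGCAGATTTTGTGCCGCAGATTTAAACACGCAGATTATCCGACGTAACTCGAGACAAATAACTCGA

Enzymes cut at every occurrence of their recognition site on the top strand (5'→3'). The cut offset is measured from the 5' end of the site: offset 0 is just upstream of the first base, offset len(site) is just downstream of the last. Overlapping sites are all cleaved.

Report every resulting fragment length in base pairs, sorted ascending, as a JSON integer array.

Site scan:
  MvoIII (AGTGA, off=1): starts [53, 71] → cuts [54, 72]
  KluII (CGCAGATT, off=3): starts [25, 77, 99, 109, 123, 137] → cuts [28, 80, 102, 112, 126, 140]
  DwuIV (ACAA, off=0): starts [62, 162] → cuts [62, 162]
  IvoIII (AACTCGAG, off=3): starts [2, 154, 168] → cuts [5, 157, 171]
  TgoIV (TCCGA, off=0): starts [41, 92, 146] → cuts [41, 92, 146]

All cut coordinates (distinct, sorted): [5, 28, 41, 54, 62, 72, 80, 92, 102, 112, 126, 140, 146, 157, 162, 171]

Fragment lengths:
  5→28: 23 bp
  28→41: 13 bp
  41→54: 13 bp
  54→62: 8 bp
  62→72: 10 bp
  72→80: 8 bp
  80→92: 12 bp
  92→102: 10 bp
  102→112: 10 bp
  112→126: 14 bp
  126→140: 14 bp
  140→146: 6 bp
  146→157: 11 bp
  157→162: 5 bp
  162→171: 9 bp
  171→5 (wrap): 175-171+5 = 9 bp

[5,6,8,8,9,9,10,10,10,11,12,13,13,14,14,23]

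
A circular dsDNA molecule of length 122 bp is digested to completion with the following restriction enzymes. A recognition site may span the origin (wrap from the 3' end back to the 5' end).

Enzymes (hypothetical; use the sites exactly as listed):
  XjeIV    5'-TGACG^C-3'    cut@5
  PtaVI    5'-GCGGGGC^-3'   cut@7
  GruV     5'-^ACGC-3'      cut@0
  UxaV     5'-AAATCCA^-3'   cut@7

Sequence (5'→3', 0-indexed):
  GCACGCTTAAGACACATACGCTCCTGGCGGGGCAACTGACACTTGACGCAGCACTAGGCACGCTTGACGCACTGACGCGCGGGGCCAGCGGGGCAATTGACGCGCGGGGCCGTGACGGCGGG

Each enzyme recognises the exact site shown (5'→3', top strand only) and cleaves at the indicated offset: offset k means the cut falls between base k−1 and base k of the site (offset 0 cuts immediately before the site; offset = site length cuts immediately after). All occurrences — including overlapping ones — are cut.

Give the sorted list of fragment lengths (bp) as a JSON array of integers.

[3,3,3,3,5,5,7,8,8,9,11,12,14,15,16]

Site scan:
  XjeIV TGACGC/5: at [43, 64, 72, 97] ⇒ [48, 69, 77, 102]
  PtaVI GCGGGGC/7: at [26, 78, 87, 103, 117] ⇒ [2, 33, 85, 94, 110]
  GruV ACGC/0: at [2, 17, 45, 59, 66, 74, 99] ⇒ [2, 17, 45, 59, 66, 74, 99]
  UxaV (AAATCCA, off=7): no sites

All cut coordinates (distinct, sorted): [2, 17, 33, 45, 48, 59, 66, 69, 74, 77, 85, 94, 99, 102, 110]

Fragments:
  2→17: 15 bp
  17→33: 16 bp
  33→45: 12 bp
  45→48: 3 bp
  48→59: 11 bp
  59→66: 7 bp
  66→69: 3 bp
  69→74: 5 bp
  74→77: 3 bp
  77→85: 8 bp
  85→94: 9 bp
  94→99: 5 bp
  99→102: 3 bp
  102→110: 8 bp
  110→2 (wrap): 122-110+2 = 14 bp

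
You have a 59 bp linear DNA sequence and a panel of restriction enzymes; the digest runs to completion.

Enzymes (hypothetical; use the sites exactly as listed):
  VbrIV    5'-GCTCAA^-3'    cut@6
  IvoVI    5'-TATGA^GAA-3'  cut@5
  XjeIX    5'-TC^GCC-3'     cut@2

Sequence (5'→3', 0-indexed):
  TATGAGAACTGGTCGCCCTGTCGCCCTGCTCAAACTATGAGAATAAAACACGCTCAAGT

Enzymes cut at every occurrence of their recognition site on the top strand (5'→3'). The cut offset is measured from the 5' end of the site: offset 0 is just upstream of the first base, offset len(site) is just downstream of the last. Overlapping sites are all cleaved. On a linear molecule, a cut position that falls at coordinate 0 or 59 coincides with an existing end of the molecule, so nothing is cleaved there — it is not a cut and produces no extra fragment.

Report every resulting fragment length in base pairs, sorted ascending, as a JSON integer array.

Per-enzyme occurrences:
  VbrIV (GCTCAA, off=6): starts [27, 51] → cuts [33, 57]
  IvoVI (TATGAGAA, off=5): starts [0, 35] → cuts [5, 40]
  XjeIX (TCGCC, off=2): starts [12, 20] → cuts [14, 22]

Pooled cuts: [5, 14, 22, 33, 40, 57]

Fragments:
  [0,5): 5 bp
  [5,14): 9 bp
  [14,22): 8 bp
  [22,33): 11 bp
  [33,40): 7 bp
  [40,57): 17 bp
  [57,59): 2 bp

[2,5,7,8,9,11,17]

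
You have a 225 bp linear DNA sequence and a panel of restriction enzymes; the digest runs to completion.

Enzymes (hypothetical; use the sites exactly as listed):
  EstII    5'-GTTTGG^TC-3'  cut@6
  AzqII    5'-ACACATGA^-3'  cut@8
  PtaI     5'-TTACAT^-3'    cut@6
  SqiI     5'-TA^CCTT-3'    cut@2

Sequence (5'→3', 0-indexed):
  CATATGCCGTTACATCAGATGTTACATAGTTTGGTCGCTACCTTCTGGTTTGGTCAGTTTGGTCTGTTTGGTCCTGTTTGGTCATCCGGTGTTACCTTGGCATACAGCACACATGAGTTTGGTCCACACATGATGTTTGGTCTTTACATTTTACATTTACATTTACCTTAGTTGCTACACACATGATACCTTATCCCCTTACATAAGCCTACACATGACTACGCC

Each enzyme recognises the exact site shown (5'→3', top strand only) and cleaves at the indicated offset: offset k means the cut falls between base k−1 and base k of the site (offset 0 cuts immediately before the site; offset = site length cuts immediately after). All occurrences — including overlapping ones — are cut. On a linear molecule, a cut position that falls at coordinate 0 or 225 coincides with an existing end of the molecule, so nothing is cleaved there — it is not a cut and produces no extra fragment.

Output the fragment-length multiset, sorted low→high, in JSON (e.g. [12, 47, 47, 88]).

Per-enzyme occurrences:
  EstII (GTTTGGTC, off=6): starts [28, 47, 56, 65, 75, 116, 134] → cuts [34, 53, 62, 71, 81, 122, 140]
  AzqII (ACACATGA, off=8): starts [108, 125, 178, 210] → cuts [116, 133, 186, 218]
  PtaI (TTACAT, off=6): starts [9, 21, 143, 150, 156, 198] → cuts [15, 27, 149, 156, 162, 204]
  SqiI (TACCTT, off=2): starts [38, 92, 163, 186] → cuts [40, 94, 165, 188]

Pooled cuts: [15, 27, 34, 40, 53, 62, 71, 81, 94, 116, 122, 133, 140, 149, 156, 162, 165, 186, 188, 204, 218]

Fragments:
  [0,15): 15 bp
  [15,27): 12 bp
  [27,34): 7 bp
  [34,40): 6 bp
  [40,53): 13 bp
  [53,62): 9 bp
  [62,71): 9 bp
  [71,81): 10 bp
  [81,94): 13 bp
  [94,116): 22 bp
  [116,122): 6 bp
  [122,133): 11 bp
  [133,140): 7 bp
  [140,149): 9 bp
  [149,156): 7 bp
  [156,162): 6 bp
  [162,165): 3 bp
  [165,186): 21 bp
  [186,188): 2 bp
  [188,204): 16 bp
  [204,218): 14 bp
  [218,225): 7 bp

[2,3,6,6,6,7,7,7,7,9,9,9,10,11,12,13,13,14,15,16,21,22]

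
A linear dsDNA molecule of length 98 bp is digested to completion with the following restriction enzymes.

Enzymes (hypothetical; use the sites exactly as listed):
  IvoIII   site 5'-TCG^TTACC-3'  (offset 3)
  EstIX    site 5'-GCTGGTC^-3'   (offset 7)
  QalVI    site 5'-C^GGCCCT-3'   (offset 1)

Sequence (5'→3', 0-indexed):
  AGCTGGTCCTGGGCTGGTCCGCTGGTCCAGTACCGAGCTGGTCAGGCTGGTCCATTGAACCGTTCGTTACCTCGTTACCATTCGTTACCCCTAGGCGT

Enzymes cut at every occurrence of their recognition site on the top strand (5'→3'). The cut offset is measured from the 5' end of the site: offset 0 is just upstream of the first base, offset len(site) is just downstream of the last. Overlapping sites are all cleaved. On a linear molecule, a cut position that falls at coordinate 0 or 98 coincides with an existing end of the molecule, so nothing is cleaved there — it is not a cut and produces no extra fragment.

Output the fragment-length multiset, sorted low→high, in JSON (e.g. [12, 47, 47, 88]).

Scan for sites:
  IvoIII TCGTTACC/3: at [63, 71, 81] ⇒ [66, 74, 84]
  EstIX GCTGGTC/7: at [1, 12, 20, 36, 45] ⇒ [8, 19, 27, 43, 52]
  QalVI (CGGCCCT, off=1): no sites

Pooled cuts: [8, 19, 27, 43, 52, 66, 74, 84]

Fragments:
  [0,8): 8 bp
  [8,19): 11 bp
  [19,27): 8 bp
  [27,43): 16 bp
  [43,52): 9 bp
  [52,66): 14 bp
  [66,74): 8 bp
  [74,84): 10 bp
  [84,98): 14 bp

[8,8,8,9,10,11,14,14,16]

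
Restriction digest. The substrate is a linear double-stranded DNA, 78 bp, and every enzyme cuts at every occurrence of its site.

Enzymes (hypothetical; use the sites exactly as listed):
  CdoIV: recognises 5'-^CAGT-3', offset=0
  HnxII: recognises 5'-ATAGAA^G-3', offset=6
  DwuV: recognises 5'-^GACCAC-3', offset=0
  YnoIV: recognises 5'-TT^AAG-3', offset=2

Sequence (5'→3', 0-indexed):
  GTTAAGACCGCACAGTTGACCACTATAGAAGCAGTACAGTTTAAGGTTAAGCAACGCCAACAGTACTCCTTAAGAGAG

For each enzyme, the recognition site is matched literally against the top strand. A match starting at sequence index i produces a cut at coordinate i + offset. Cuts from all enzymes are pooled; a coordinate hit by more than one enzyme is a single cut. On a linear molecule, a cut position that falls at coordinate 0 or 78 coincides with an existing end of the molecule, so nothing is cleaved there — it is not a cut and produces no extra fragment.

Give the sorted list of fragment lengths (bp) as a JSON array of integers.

Per-enzyme occurrences:
  CdoIV (CAGT, off=0): starts [12, 31, 36, 60] → cuts [12, 31, 36, 60]
  HnxII (ATAGAAG, off=6): starts [24] → cuts [30]
  DwuV (GACCAC, off=0): starts [17] → cuts [17]
  YnoIV (TTAAG, off=2): starts [1, 40, 46, 69] → cuts [3, 42, 48, 71]

Pooled cuts: [3, 12, 17, 30, 31, 36, 42, 48, 60, 71]

Fragment lengths:
  [0,3): 3 bp
  [3,12): 9 bp
  [12,17): 5 bp
  [17,30): 13 bp
  [30,31): 1 bp
  [31,36): 5 bp
  [36,42): 6 bp
  [42,48): 6 bp
  [48,60): 12 bp
  [60,71): 11 bp
  [71,78): 7 bp

[1,3,5,5,6,6,7,9,11,12,13]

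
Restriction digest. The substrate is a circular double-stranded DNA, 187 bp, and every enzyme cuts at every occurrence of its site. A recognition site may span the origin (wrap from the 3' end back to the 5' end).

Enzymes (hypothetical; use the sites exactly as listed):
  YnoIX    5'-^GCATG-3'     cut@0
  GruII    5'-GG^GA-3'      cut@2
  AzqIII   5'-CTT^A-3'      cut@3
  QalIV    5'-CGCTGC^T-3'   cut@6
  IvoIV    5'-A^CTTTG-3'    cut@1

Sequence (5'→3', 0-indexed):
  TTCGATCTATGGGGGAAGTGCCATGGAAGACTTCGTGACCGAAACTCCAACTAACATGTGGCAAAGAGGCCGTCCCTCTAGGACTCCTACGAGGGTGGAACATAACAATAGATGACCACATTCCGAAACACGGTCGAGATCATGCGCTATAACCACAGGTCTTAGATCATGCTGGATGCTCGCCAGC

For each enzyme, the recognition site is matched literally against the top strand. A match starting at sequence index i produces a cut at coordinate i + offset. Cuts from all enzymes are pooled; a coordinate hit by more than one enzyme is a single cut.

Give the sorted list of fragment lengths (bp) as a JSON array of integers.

[38,149]

Scan for sites:
  YnoIX (GCATG, off=0): no sites
  GruII GGGA/2: at [12] ⇒ [14]
  AzqIII CTTA/3: at [160] ⇒ [163]
  QalIV (CGCTGCT, off=6): no sites
  IvoIV (ACTTTG, off=1): no sites

Pooled cuts: [14, 163]

Fragment lengths:
  14→163: 149 bp
  163→14 (wrap): 187-163+14 = 38 bp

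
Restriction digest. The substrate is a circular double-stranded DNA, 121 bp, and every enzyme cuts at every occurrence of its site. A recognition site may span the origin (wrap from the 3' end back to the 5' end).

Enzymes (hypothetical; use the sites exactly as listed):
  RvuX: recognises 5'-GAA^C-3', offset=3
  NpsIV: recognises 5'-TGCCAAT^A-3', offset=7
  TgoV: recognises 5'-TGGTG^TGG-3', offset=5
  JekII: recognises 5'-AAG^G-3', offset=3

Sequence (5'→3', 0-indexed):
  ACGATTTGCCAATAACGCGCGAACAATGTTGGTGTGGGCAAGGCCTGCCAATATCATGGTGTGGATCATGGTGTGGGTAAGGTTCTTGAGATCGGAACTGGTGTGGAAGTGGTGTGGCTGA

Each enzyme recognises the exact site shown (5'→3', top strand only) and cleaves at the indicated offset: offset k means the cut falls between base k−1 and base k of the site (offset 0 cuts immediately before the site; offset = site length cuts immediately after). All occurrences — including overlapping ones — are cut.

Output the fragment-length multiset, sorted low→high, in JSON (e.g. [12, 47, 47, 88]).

[6,8,8,8,9,10,10,11,11,12,12,16]

Site scan:
  RvuX GAAC/3: at [20, 94, 119] ⇒ [1, 23, 97]
  NpsIV TGCCAATA/7: at [6, 45] ⇒ [13, 52]
  TgoV TGGTGTGG/5: at [29, 56, 68, 98, 109] ⇒ [34, 61, 73, 103, 114]
  JekII AAGG/3: at [39, 78] ⇒ [42, 81]

All cut coordinates (distinct, sorted): [1, 13, 23, 34, 42, 52, 61, 73, 81, 97, 103, 114]

Fragments:
  1→13: 12 bp
  13→23: 10 bp
  23→34: 11 bp
  34→42: 8 bp
  42→52: 10 bp
  52→61: 9 bp
  61→73: 12 bp
  73→81: 8 bp
  81→97: 16 bp
  97→103: 6 bp
  103→114: 11 bp
  114→1 (wrap): 121-114+1 = 8 bp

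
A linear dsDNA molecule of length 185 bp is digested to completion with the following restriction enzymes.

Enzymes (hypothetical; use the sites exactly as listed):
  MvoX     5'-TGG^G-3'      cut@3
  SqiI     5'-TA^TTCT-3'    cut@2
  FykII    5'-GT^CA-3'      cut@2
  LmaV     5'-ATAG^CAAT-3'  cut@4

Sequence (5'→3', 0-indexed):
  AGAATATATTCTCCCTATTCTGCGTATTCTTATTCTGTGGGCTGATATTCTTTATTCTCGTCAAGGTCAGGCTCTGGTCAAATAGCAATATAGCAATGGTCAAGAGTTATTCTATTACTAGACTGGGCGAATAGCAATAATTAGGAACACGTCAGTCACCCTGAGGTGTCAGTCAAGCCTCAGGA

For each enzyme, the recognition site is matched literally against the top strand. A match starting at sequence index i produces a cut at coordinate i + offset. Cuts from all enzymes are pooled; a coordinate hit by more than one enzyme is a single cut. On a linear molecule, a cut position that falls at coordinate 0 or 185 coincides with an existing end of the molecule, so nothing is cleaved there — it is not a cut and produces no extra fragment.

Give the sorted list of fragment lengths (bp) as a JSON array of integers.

[4,4,6,6,7,7,7,7,7,8,8,8,8,9,9,9,11,12,13,17,18]

Per-enzyme occurrences:
  MvoX (TGGG, off=3): starts [37, 123] → cuts [40, 126]
  SqiI (TATTCT, off=2): starts [6, 15, 24, 30, 45, 52, 107] → cuts [8, 17, 26, 32, 47, 54, 109]
  FykII (GTCA, off=2): starts [59, 65, 76, 98, 150, 154, 167, 171] → cuts [61, 67, 78, 100, 152, 156, 169, 173]
  LmaV (ATAGCAAT, off=4): starts [81, 89, 130] → cuts [85, 93, 134]

Pooled cuts: [8, 17, 26, 32, 40, 47, 54, 61, 67, 78, 85, 93, 100, 109, 126, 134, 152, 156, 169, 173]

Fragments:
  [0,8): 8 bp
  [8,17): 9 bp
  [17,26): 9 bp
  [26,32): 6 bp
  [32,40): 8 bp
  [40,47): 7 bp
  [47,54): 7 bp
  [54,61): 7 bp
  [61,67): 6 bp
  [67,78): 11 bp
  [78,85): 7 bp
  [85,93): 8 bp
  [93,100): 7 bp
  [100,109): 9 bp
  [109,126): 17 bp
  [126,134): 8 bp
  [134,152): 18 bp
  [152,156): 4 bp
  [156,169): 13 bp
  [169,173): 4 bp
  [173,185): 12 bp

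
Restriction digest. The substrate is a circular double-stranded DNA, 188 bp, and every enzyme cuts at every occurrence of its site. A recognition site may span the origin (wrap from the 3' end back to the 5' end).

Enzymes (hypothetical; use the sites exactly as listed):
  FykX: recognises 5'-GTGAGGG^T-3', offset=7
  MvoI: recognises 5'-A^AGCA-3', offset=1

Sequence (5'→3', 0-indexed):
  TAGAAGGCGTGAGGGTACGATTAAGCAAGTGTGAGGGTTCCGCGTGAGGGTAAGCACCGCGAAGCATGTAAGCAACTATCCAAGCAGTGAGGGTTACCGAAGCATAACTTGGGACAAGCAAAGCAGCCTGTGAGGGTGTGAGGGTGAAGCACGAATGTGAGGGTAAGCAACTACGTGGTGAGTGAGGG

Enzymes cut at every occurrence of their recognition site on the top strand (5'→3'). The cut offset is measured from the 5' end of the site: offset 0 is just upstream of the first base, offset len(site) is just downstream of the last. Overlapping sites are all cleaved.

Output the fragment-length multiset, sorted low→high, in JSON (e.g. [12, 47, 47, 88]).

[2,2,3,5,7,8,8,8,10,11,12,13,14,15,15,16,16,23]

Per-enzyme occurrences:
  FykX GTGAGGGT/7: at [8, 30, 43, 86, 129, 137, 156, 181] ⇒ [0, 15, 37, 50, 93, 136, 144, 163]
  MvoI AAGCA/1: at [22, 51, 61, 69, 81, 99, 115, 120, 146, 164] ⇒ [23, 52, 62, 70, 82, 100, 116, 121, 147, 165]

Pooled cuts: [0, 15, 23, 37, 50, 52, 62, 70, 82, 93, 100, 116, 121, 136, 144, 147, 163, 165]

Fragments:
  0→15: 15 bp
  15→23: 8 bp
  23→37: 14 bp
  37→50: 13 bp
  50→52: 2 bp
  52→62: 10 bp
  62→70: 8 bp
  70→82: 12 bp
  82→93: 11 bp
  93→100: 7 bp
  100→116: 16 bp
  116→121: 5 bp
  121→136: 15 bp
  136→144: 8 bp
  144→147: 3 bp
  147→163: 16 bp
  163→165: 2 bp
  165→0 (wrap): 188-165+0 = 23 bp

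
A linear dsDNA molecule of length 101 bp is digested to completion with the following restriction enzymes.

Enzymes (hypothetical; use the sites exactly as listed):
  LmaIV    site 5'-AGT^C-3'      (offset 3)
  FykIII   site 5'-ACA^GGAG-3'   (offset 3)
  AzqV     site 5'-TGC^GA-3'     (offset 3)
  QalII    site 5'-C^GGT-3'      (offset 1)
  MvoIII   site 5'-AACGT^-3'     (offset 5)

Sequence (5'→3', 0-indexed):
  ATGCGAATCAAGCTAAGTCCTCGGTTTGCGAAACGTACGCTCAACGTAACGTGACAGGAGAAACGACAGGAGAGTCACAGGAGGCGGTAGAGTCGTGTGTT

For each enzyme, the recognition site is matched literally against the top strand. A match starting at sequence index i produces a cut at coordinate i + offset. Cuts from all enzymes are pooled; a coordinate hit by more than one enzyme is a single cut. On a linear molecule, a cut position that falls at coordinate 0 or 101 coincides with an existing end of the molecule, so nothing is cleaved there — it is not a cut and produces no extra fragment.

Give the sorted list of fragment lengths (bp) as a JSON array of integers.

Per-enzyme occurrences:
  LmaIV AGTC/3: at [15, 72, 90] ⇒ [18, 75, 93]
  FykIII ACAGGAG/3: at [53, 65, 76] ⇒ [56, 68, 79]
  AzqV TGCGA/3: at [1, 26] ⇒ [4, 29]
  QalII CGGT/1: at [21, 84] ⇒ [22, 85]
  MvoIII AACGT/5: at [31, 42, 47] ⇒ [36, 47, 52]

Pooled cuts: [4, 18, 22, 29, 36, 47, 52, 56, 68, 75, 79, 85, 93]

Fragment lengths:
  [0,4): 4 bp
  [4,18): 14 bp
  [18,22): 4 bp
  [22,29): 7 bp
  [29,36): 7 bp
  [36,47): 11 bp
  [47,52): 5 bp
  [52,56): 4 bp
  [56,68): 12 bp
  [68,75): 7 bp
  [75,79): 4 bp
  [79,85): 6 bp
  [85,93): 8 bp
  [93,101): 8 bp

[4,4,4,4,5,6,7,7,7,8,8,11,12,14]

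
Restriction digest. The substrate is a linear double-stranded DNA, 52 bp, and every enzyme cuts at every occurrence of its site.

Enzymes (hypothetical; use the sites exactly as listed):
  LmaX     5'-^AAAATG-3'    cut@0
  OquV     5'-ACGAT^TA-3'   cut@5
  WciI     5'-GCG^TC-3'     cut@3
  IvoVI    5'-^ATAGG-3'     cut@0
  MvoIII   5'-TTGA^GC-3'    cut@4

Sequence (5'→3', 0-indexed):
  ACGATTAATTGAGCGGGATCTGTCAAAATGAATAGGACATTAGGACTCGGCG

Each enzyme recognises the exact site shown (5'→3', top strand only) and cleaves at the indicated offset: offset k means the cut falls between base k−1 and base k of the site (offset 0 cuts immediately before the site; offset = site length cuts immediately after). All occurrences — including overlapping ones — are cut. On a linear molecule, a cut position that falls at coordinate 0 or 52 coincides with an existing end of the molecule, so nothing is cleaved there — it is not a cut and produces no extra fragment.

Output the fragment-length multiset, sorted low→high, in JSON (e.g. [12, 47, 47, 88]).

Scan for sites:
  LmaX (AAAATG, off=0): starts [24] → cuts [24]
  OquV (ACGATTA, off=5): starts [0] → cuts [5]
  WciI (GCGTC, off=3): no sites
  IvoVI (ATAGG, off=0): starts [31] → cuts [31]
  MvoIII (TTGAGC, off=4): starts [8] → cuts [12]

All cut coordinates (distinct, sorted): [5, 12, 24, 31]

Fragment lengths:
  [0,5): 5 bp
  [5,12): 7 bp
  [12,24): 12 bp
  [24,31): 7 bp
  [31,52): 21 bp

[5,7,7,12,21]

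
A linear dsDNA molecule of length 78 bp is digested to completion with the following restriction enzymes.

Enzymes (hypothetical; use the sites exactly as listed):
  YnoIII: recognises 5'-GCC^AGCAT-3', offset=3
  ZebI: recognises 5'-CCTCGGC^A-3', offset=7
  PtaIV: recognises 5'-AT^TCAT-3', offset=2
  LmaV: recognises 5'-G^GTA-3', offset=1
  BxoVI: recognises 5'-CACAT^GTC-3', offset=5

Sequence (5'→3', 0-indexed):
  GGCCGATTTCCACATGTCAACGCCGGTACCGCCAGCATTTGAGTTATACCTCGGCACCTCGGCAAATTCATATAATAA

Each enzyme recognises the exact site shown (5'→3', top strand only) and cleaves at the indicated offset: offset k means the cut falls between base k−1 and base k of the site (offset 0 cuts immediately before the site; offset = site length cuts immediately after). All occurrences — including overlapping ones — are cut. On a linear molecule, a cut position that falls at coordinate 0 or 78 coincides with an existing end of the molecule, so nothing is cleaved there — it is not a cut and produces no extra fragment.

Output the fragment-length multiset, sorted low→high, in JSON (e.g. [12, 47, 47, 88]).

Scan for sites:
  YnoIII (GCCAGCAT, off=3): starts [30] → cuts [33]
  ZebI (CCTCGGCA, off=7): starts [48, 56] → cuts [55, 63]
  PtaIV (ATTCAT, off=2): starts [65] → cuts [67]
  LmaV (GGTA, off=1): starts [24] → cuts [25]
  BxoVI (CACATGTC, off=5): starts [10] → cuts [15]

All cut coordinates (distinct, sorted): [15, 25, 33, 55, 63, 67]

Fragments:
  [0,15): 15 bp
  [15,25): 10 bp
  [25,33): 8 bp
  [33,55): 22 bp
  [55,63): 8 bp
  [63,67): 4 bp
  [67,78): 11 bp

[4,8,8,10,11,15,22]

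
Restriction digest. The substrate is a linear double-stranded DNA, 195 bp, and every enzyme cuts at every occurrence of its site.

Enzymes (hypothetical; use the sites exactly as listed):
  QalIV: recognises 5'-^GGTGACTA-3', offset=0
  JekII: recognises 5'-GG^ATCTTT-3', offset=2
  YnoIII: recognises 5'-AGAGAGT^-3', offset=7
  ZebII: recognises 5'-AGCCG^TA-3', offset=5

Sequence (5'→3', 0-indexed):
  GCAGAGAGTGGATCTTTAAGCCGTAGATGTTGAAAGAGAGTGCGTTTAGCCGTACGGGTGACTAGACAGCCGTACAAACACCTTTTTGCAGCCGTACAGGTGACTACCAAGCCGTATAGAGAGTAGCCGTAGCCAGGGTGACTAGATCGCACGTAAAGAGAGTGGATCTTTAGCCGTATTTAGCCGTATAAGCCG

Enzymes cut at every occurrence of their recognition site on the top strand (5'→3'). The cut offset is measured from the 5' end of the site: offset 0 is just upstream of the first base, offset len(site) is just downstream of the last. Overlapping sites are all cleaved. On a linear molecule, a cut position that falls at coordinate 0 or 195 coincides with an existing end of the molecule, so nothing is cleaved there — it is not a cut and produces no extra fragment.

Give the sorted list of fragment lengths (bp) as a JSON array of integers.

[2,2,4,4,5,7,9,9,10,10,11,11,12,16,16,18,22,27]

Site scan:
  QalIV GGTGACTA/0: at [56, 98, 136] ⇒ [56, 98, 136]
  JekII GGATCTTT/2: at [9, 163] ⇒ [11, 165]
  YnoIII AGAGAGT/7: at [2, 34, 117, 156] ⇒ [9, 41, 124, 163]
  ZebII AGCCGTA/5: at [18, 47, 67, 89, 109, 124, 171, 181] ⇒ [23, 52, 72, 94, 114, 129, 176, 186]

All cut coordinates (distinct, sorted): [9, 11, 23, 41, 52, 56, 72, 94, 98, 114, 124, 129, 136, 163, 165, 176, 186]

Fragments:
  [0,9): 9 bp
  [9,11): 2 bp
  [11,23): 12 bp
  [23,41): 18 bp
  [41,52): 11 bp
  [52,56): 4 bp
  [56,72): 16 bp
  [72,94): 22 bp
  [94,98): 4 bp
  [98,114): 16 bp
  [114,124): 10 bp
  [124,129): 5 bp
  [129,136): 7 bp
  [136,163): 27 bp
  [163,165): 2 bp
  [165,176): 11 bp
  [176,186): 10 bp
  [186,195): 9 bp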